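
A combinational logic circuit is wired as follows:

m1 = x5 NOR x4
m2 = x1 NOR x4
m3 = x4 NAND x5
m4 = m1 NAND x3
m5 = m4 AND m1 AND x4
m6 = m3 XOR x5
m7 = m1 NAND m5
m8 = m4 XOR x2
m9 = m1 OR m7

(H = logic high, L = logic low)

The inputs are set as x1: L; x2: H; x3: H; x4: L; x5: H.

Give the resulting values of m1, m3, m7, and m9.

m1 = L, m3 = H, m7 = H, m9 = H

m1 = x5 NOR x4 = H NOR L = L
m3 = x4 NAND x5 = L NAND H = H
m4 = m1 NAND x3 = L NAND H = H
m5 = m4 AND m1 AND x4 = H AND L AND L = L
m7 = m1 NAND m5 = L NAND L = H
m9 = m1 OR m7 = L OR H = H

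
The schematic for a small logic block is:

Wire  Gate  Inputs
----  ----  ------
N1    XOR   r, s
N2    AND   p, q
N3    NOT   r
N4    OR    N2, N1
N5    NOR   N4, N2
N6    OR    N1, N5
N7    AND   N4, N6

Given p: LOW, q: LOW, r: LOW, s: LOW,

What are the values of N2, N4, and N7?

N1 = r XOR s = LOW XOR LOW = LOW
N2 = p AND q = LOW AND LOW = LOW
N4 = N2 OR N1 = LOW OR LOW = LOW
N5 = N4 NOR N2 = LOW NOR LOW = HIGH
N6 = N1 OR N5 = LOW OR HIGH = HIGH
N7 = N4 AND N6 = LOW AND HIGH = LOW

N2 = LOW; N4 = LOW; N7 = LOW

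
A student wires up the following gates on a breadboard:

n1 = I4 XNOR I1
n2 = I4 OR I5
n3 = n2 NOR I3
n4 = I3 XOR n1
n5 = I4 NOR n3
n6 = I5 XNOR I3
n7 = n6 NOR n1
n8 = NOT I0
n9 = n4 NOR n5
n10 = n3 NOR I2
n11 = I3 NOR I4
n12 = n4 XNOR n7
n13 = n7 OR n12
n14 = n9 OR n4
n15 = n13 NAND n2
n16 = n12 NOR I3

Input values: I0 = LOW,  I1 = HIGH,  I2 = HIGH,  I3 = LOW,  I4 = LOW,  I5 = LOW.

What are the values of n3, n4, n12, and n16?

n3 = HIGH, n4 = LOW, n12 = HIGH, n16 = LOW

n1 = I4 XNOR I1 = LOW XNOR HIGH = LOW
n2 = I4 OR I5 = LOW OR LOW = LOW
n3 = n2 NOR I3 = LOW NOR LOW = HIGH
n4 = I3 XOR n1 = LOW XOR LOW = LOW
n6 = I5 XNOR I3 = LOW XNOR LOW = HIGH
n7 = n6 NOR n1 = HIGH NOR LOW = LOW
n12 = n4 XNOR n7 = LOW XNOR LOW = HIGH
n16 = n12 NOR I3 = HIGH NOR LOW = LOW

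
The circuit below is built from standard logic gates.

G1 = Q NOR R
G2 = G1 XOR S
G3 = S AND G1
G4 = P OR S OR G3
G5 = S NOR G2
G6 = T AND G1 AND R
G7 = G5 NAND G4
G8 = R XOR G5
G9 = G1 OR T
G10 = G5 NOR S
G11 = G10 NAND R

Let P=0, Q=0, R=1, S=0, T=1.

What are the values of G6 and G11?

G1 = Q NOR R = 0 NOR 1 = 0
G2 = G1 XOR S = 0 XOR 0 = 0
G5 = S NOR G2 = 0 NOR 0 = 1
G6 = T AND G1 AND R = 1 AND 0 AND 1 = 0
G10 = G5 NOR S = 1 NOR 0 = 0
G11 = G10 NAND R = 0 NAND 1 = 1

G6 = 0, G11 = 1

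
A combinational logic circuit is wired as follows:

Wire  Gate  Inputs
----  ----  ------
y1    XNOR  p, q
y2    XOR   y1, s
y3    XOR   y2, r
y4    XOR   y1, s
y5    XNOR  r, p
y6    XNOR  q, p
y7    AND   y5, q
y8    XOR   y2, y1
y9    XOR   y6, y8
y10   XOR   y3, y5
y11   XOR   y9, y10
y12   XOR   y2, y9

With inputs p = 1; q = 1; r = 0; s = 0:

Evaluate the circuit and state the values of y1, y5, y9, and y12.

y1 = p XNOR q = 1 XNOR 1 = 1
y2 = y1 XOR s = 1 XOR 0 = 1
y5 = r XNOR p = 0 XNOR 1 = 0
y6 = q XNOR p = 1 XNOR 1 = 1
y8 = y2 XOR y1 = 1 XOR 1 = 0
y9 = y6 XOR y8 = 1 XOR 0 = 1
y12 = y2 XOR y9 = 1 XOR 1 = 0

y1 = 1, y5 = 0, y9 = 1, y12 = 0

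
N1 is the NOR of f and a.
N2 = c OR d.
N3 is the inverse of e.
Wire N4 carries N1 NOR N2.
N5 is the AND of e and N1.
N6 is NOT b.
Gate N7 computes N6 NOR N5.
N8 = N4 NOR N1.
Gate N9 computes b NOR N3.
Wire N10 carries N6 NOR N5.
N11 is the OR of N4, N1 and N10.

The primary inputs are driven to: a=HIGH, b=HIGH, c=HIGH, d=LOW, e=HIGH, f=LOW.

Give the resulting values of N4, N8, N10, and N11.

N4 = LOW; N8 = HIGH; N10 = HIGH; N11 = HIGH

N1 = f NOR a = LOW NOR HIGH = LOW
N2 = c OR d = HIGH OR LOW = HIGH
N4 = N1 NOR N2 = LOW NOR HIGH = LOW
N5 = e AND N1 = HIGH AND LOW = LOW
N6 = NOT b = NOT HIGH = LOW
N8 = N4 NOR N1 = LOW NOR LOW = HIGH
N10 = N6 NOR N5 = LOW NOR LOW = HIGH
N11 = N4 OR N1 OR N10 = LOW OR LOW OR HIGH = HIGH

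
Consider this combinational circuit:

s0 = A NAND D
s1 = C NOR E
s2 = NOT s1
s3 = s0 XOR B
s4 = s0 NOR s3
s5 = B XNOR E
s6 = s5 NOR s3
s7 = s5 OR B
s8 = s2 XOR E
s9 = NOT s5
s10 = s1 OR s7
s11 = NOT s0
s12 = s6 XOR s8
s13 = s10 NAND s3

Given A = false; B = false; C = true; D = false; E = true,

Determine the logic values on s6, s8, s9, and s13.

s6 = false, s8 = false, s9 = true, s13 = true

s0 = A NAND D = false NAND false = true
s1 = C NOR E = true NOR true = false
s2 = NOT s1 = NOT false = true
s3 = s0 XOR B = true XOR false = true
s5 = B XNOR E = false XNOR true = false
s6 = s5 NOR s3 = false NOR true = false
s7 = s5 OR B = false OR false = false
s8 = s2 XOR E = true XOR true = false
s9 = NOT s5 = NOT false = true
s10 = s1 OR s7 = false OR false = false
s13 = s10 NAND s3 = false NAND true = true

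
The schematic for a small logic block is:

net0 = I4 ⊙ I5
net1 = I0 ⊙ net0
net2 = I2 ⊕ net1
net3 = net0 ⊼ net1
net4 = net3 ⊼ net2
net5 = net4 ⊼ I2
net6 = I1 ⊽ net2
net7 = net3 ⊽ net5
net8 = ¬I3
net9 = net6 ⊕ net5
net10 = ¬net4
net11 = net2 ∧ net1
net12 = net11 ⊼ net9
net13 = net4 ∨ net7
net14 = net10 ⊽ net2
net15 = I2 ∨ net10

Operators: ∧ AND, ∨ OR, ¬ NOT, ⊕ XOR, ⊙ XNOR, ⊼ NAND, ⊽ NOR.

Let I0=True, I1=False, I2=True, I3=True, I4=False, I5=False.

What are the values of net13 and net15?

net0 = I4 XNOR I5 = False XNOR False = True
net1 = I0 XNOR net0 = True XNOR True = True
net2 = I2 XOR net1 = True XOR True = False
net3 = net0 NAND net1 = True NAND True = False
net4 = net3 NAND net2 = False NAND False = True
net5 = net4 NAND I2 = True NAND True = False
net7 = net3 NOR net5 = False NOR False = True
net10 = NOT net4 = NOT True = False
net13 = net4 OR net7 = True OR True = True
net15 = I2 OR net10 = True OR False = True

net13 = True, net15 = True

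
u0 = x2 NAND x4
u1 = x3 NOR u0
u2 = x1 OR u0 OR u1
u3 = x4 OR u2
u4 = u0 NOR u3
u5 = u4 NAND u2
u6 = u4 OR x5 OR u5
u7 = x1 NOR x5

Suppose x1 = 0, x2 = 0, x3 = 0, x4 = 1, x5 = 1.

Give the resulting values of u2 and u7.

u0 = x2 NAND x4 = 0 NAND 1 = 1
u1 = x3 NOR u0 = 0 NOR 1 = 0
u2 = x1 OR u0 OR u1 = 0 OR 1 OR 0 = 1
u7 = x1 NOR x5 = 0 NOR 1 = 0

u2 = 1  u7 = 0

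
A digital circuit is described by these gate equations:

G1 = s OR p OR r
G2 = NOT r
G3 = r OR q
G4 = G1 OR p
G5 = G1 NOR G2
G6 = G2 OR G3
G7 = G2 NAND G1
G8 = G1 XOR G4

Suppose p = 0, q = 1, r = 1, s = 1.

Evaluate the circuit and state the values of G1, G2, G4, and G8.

G1 = 1; G2 = 0; G4 = 1; G8 = 0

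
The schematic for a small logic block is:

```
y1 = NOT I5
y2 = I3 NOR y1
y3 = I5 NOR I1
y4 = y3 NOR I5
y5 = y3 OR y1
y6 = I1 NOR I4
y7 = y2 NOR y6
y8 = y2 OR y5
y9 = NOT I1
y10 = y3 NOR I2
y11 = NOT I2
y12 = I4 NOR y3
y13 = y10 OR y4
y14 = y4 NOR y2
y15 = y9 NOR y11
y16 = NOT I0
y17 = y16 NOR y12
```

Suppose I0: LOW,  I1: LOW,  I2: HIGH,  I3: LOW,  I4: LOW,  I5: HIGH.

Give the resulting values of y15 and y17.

y15 = LOW, y17 = LOW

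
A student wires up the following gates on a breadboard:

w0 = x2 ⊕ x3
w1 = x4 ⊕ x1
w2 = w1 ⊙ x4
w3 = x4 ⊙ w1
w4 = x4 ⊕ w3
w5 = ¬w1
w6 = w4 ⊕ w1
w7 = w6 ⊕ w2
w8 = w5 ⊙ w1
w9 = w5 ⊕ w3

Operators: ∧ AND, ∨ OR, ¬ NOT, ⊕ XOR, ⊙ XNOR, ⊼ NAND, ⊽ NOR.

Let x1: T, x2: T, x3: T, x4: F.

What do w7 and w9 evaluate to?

w7 = T  w9 = F

w1 = x4 XOR x1 = F XOR T = T
w2 = w1 XNOR x4 = T XNOR F = F
w3 = x4 XNOR w1 = F XNOR T = F
w4 = x4 XOR w3 = F XOR F = F
w5 = NOT w1 = NOT T = F
w6 = w4 XOR w1 = F XOR T = T
w7 = w6 XOR w2 = T XOR F = T
w9 = w5 XOR w3 = F XOR F = F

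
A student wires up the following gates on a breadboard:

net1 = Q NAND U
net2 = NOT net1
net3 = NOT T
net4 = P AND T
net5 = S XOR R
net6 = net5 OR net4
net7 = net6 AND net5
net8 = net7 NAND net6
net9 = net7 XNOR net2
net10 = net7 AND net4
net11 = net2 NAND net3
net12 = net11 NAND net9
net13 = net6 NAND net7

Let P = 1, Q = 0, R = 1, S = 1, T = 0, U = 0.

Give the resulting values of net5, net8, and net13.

net4 = P AND T = 1 AND 0 = 0
net5 = S XOR R = 1 XOR 1 = 0
net6 = net5 OR net4 = 0 OR 0 = 0
net7 = net6 AND net5 = 0 AND 0 = 0
net8 = net7 NAND net6 = 0 NAND 0 = 1
net13 = net6 NAND net7 = 0 NAND 0 = 1

net5 = 0, net8 = 1, net13 = 1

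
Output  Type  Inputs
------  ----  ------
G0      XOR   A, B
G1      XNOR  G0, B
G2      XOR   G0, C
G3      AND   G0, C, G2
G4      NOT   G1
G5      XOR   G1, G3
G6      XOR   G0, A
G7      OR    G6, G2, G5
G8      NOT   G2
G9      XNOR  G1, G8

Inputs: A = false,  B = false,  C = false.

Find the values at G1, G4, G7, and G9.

G1 = true, G4 = false, G7 = true, G9 = true

G0 = A XOR B = false XOR false = false
G1 = G0 XNOR B = false XNOR false = true
G2 = G0 XOR C = false XOR false = false
G3 = G0 AND C AND G2 = false AND false AND false = false
G4 = NOT G1 = NOT true = false
G5 = G1 XOR G3 = true XOR false = true
G6 = G0 XOR A = false XOR false = false
G7 = G6 OR G2 OR G5 = false OR false OR true = true
G8 = NOT G2 = NOT false = true
G9 = G1 XNOR G8 = true XNOR true = true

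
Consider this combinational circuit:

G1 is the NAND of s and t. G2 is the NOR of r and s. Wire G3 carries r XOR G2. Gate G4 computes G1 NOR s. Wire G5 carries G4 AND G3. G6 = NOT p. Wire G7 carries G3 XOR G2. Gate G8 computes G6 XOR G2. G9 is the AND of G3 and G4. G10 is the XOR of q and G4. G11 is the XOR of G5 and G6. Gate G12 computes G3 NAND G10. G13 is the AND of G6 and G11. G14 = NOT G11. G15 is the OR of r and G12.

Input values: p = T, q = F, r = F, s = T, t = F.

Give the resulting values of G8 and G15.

G1 = s NAND t = T NAND F = T
G2 = r NOR s = F NOR T = F
G3 = r XOR G2 = F XOR F = F
G4 = G1 NOR s = T NOR T = F
G6 = NOT p = NOT T = F
G8 = G6 XOR G2 = F XOR F = F
G10 = q XOR G4 = F XOR F = F
G12 = G3 NAND G10 = F NAND F = T
G15 = r OR G12 = F OR T = T

G8 = F  G15 = T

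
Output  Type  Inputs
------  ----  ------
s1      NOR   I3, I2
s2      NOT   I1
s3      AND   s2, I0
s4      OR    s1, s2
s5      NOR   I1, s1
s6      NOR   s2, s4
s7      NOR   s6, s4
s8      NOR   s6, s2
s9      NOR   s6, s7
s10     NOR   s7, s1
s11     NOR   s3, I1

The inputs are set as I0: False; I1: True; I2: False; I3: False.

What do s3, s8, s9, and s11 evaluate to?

s1 = I3 NOR I2 = False NOR False = True
s2 = NOT I1 = NOT True = False
s3 = s2 AND I0 = False AND False = False
s4 = s1 OR s2 = True OR False = True
s6 = s2 NOR s4 = False NOR True = False
s7 = s6 NOR s4 = False NOR True = False
s8 = s6 NOR s2 = False NOR False = True
s9 = s6 NOR s7 = False NOR False = True
s11 = s3 NOR I1 = False NOR True = False

s3 = False, s8 = True, s9 = True, s11 = False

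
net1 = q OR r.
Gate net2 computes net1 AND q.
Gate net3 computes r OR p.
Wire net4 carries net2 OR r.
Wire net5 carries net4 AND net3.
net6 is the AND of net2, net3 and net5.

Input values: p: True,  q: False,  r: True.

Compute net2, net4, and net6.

net1 = q OR r = False OR True = True
net2 = net1 AND q = True AND False = False
net3 = r OR p = True OR True = True
net4 = net2 OR r = False OR True = True
net5 = net4 AND net3 = True AND True = True
net6 = net2 AND net3 AND net5 = False AND True AND True = False

net2 = False; net4 = True; net6 = False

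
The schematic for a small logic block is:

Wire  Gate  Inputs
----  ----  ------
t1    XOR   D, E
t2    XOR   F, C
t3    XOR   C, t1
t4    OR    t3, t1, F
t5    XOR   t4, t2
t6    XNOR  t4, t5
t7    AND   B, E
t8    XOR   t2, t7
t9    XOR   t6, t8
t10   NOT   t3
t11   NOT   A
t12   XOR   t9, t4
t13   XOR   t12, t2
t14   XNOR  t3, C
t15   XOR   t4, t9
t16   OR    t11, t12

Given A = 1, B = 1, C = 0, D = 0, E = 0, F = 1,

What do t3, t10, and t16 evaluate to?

t1 = D XOR E = 0 XOR 0 = 0
t2 = F XOR C = 1 XOR 0 = 1
t3 = C XOR t1 = 0 XOR 0 = 0
t4 = t3 OR t1 OR F = 0 OR 0 OR 1 = 1
t5 = t4 XOR t2 = 1 XOR 1 = 0
t6 = t4 XNOR t5 = 1 XNOR 0 = 0
t7 = B AND E = 1 AND 0 = 0
t8 = t2 XOR t7 = 1 XOR 0 = 1
t9 = t6 XOR t8 = 0 XOR 1 = 1
t10 = NOT t3 = NOT 0 = 1
t11 = NOT A = NOT 1 = 0
t12 = t9 XOR t4 = 1 XOR 1 = 0
t16 = t11 OR t12 = 0 OR 0 = 0

t3 = 0, t10 = 1, t16 = 0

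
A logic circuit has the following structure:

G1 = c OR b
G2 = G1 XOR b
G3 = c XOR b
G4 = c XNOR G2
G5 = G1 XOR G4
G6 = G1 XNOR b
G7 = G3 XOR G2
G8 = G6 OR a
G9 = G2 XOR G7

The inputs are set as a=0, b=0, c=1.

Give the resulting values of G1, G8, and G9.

G1 = c OR b = 1 OR 0 = 1
G2 = G1 XOR b = 1 XOR 0 = 1
G3 = c XOR b = 1 XOR 0 = 1
G6 = G1 XNOR b = 1 XNOR 0 = 0
G7 = G3 XOR G2 = 1 XOR 1 = 0
G8 = G6 OR a = 0 OR 0 = 0
G9 = G2 XOR G7 = 1 XOR 0 = 1

G1 = 1; G8 = 0; G9 = 1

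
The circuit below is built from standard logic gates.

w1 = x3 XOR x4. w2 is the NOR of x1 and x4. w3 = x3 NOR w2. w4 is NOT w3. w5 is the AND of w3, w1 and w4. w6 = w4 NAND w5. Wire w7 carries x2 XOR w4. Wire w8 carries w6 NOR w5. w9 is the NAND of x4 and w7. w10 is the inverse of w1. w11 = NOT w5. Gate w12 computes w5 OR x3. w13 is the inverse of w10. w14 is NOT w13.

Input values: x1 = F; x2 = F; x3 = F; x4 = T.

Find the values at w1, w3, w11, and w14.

w1 = T  w3 = T  w11 = T  w14 = F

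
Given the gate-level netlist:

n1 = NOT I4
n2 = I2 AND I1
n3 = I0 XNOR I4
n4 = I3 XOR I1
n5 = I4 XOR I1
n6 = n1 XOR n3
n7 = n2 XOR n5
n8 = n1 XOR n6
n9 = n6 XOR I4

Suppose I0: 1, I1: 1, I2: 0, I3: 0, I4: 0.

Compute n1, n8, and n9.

n1 = NOT I4 = NOT 0 = 1
n3 = I0 XNOR I4 = 1 XNOR 0 = 0
n6 = n1 XOR n3 = 1 XOR 0 = 1
n8 = n1 XOR n6 = 1 XOR 1 = 0
n9 = n6 XOR I4 = 1 XOR 0 = 1

n1 = 1; n8 = 0; n9 = 1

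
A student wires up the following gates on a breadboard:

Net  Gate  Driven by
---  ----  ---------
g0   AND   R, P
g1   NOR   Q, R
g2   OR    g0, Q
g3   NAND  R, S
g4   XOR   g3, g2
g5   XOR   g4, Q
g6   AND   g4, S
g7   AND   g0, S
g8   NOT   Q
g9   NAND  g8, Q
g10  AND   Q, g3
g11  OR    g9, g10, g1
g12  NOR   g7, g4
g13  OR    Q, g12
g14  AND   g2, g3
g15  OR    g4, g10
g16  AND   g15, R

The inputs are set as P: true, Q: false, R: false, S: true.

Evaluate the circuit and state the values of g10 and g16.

g10 = false; g16 = false

g0 = R AND P = false AND true = false
g2 = g0 OR Q = false OR false = false
g3 = R NAND S = false NAND true = true
g4 = g3 XOR g2 = true XOR false = true
g10 = Q AND g3 = false AND true = false
g15 = g4 OR g10 = true OR false = true
g16 = g15 AND R = true AND false = false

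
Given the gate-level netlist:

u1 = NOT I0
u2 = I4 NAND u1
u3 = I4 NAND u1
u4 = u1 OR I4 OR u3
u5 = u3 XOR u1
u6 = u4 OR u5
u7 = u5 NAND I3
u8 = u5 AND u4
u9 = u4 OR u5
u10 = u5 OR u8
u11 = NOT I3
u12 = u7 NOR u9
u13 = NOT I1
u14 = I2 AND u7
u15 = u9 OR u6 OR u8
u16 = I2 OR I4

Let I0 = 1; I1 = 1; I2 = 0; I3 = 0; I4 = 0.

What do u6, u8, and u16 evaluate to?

u1 = NOT I0 = NOT 1 = 0
u3 = I4 NAND u1 = 0 NAND 0 = 1
u4 = u1 OR I4 OR u3 = 0 OR 0 OR 1 = 1
u5 = u3 XOR u1 = 1 XOR 0 = 1
u6 = u4 OR u5 = 1 OR 1 = 1
u8 = u5 AND u4 = 1 AND 1 = 1
u16 = I2 OR I4 = 0 OR 0 = 0

u6 = 1, u8 = 1, u16 = 0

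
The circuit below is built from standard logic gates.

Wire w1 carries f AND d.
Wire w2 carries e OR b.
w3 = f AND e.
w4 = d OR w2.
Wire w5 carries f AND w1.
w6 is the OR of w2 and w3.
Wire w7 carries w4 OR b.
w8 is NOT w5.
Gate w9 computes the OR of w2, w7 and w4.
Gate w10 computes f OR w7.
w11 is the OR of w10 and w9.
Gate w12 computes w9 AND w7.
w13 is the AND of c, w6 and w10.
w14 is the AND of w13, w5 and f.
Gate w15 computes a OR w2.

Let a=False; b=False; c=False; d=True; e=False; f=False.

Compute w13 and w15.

w2 = e OR b = False OR False = False
w3 = f AND e = False AND False = False
w4 = d OR w2 = True OR False = True
w6 = w2 OR w3 = False OR False = False
w7 = w4 OR b = True OR False = True
w10 = f OR w7 = False OR True = True
w13 = c AND w6 AND w10 = False AND False AND True = False
w15 = a OR w2 = False OR False = False

w13 = False; w15 = False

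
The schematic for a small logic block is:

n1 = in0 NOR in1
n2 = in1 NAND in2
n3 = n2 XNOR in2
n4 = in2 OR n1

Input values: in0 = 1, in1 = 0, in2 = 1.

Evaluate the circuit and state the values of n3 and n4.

n1 = in0 NOR in1 = 1 NOR 0 = 0
n2 = in1 NAND in2 = 0 NAND 1 = 1
n3 = n2 XNOR in2 = 1 XNOR 1 = 1
n4 = in2 OR n1 = 1 OR 0 = 1

n3 = 1  n4 = 1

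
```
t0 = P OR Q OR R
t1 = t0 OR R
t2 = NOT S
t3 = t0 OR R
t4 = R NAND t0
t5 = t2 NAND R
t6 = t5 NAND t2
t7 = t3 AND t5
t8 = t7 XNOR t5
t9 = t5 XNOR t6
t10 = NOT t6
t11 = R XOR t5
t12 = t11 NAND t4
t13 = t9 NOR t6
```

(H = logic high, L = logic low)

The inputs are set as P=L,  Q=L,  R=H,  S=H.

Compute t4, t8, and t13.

t0 = P OR Q OR R = L OR L OR H = H
t2 = NOT S = NOT H = L
t3 = t0 OR R = H OR H = H
t4 = R NAND t0 = H NAND H = L
t5 = t2 NAND R = L NAND H = H
t6 = t5 NAND t2 = H NAND L = H
t7 = t3 AND t5 = H AND H = H
t8 = t7 XNOR t5 = H XNOR H = H
t9 = t5 XNOR t6 = H XNOR H = H
t13 = t9 NOR t6 = H NOR H = L

t4 = L; t8 = H; t13 = L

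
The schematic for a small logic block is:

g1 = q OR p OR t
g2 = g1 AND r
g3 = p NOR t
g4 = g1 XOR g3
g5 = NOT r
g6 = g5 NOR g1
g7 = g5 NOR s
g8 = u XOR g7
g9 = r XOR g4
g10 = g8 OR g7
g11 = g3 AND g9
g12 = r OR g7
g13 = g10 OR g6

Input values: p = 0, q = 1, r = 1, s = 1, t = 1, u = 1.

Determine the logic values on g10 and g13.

g1 = q OR p OR t = 1 OR 0 OR 1 = 1
g5 = NOT r = NOT 1 = 0
g6 = g5 NOR g1 = 0 NOR 1 = 0
g7 = g5 NOR s = 0 NOR 1 = 0
g8 = u XOR g7 = 1 XOR 0 = 1
g10 = g8 OR g7 = 1 OR 0 = 1
g13 = g10 OR g6 = 1 OR 0 = 1

g10 = 1  g13 = 1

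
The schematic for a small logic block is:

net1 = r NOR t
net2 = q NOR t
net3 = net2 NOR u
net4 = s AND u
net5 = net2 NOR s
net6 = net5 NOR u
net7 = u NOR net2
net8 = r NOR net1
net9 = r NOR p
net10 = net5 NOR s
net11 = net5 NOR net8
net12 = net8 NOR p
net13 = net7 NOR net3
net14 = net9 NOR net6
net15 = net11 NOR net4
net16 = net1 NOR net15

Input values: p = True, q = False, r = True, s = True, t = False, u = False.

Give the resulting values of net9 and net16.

net9 = False  net16 = True

net1 = r NOR t = True NOR False = False
net2 = q NOR t = False NOR False = True
net4 = s AND u = True AND False = False
net5 = net2 NOR s = True NOR True = False
net8 = r NOR net1 = True NOR False = False
net9 = r NOR p = True NOR True = False
net11 = net5 NOR net8 = False NOR False = True
net15 = net11 NOR net4 = True NOR False = False
net16 = net1 NOR net15 = False NOR False = True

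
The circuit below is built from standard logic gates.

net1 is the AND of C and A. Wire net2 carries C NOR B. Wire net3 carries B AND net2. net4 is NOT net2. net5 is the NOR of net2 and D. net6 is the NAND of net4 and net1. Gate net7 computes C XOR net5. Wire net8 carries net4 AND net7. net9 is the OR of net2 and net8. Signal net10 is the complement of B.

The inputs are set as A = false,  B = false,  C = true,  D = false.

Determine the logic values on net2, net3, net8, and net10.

net2 = false, net3 = false, net8 = false, net10 = true

net2 = C NOR B = true NOR false = false
net3 = B AND net2 = false AND false = false
net4 = NOT net2 = NOT false = true
net5 = net2 NOR D = false NOR false = true
net7 = C XOR net5 = true XOR true = false
net8 = net4 AND net7 = true AND false = false
net10 = NOT B = NOT false = true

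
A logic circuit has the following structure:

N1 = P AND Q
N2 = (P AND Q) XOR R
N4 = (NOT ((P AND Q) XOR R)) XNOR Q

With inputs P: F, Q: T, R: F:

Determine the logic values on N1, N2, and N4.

N1 = F, N2 = F, N4 = T

N1 = F AND T = F
N2 = (F AND T) XOR F = F
N4 = (NOT ((F AND T) XOR F)) XNOR T = T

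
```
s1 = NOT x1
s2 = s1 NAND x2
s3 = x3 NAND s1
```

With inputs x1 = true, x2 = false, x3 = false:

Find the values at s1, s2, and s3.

s1 = false, s2 = true, s3 = true

s1 = NOT x1 = NOT true = false
s2 = s1 NAND x2 = false NAND false = true
s3 = x3 NAND s1 = false NAND false = true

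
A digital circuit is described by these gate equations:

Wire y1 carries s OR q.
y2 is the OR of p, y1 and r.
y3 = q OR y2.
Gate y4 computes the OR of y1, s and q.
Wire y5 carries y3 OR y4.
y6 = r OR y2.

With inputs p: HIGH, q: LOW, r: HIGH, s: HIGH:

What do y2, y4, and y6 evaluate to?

y2 = HIGH, y4 = HIGH, y6 = HIGH

y1 = s OR q = HIGH OR LOW = HIGH
y2 = p OR y1 OR r = HIGH OR HIGH OR HIGH = HIGH
y4 = y1 OR s OR q = HIGH OR HIGH OR LOW = HIGH
y6 = r OR y2 = HIGH OR HIGH = HIGH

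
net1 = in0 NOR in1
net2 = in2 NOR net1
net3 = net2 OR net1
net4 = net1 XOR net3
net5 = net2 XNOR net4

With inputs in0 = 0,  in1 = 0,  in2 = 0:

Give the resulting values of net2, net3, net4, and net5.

net1 = in0 NOR in1 = 0 NOR 0 = 1
net2 = in2 NOR net1 = 0 NOR 1 = 0
net3 = net2 OR net1 = 0 OR 1 = 1
net4 = net1 XOR net3 = 1 XOR 1 = 0
net5 = net2 XNOR net4 = 0 XNOR 0 = 1

net2 = 0; net3 = 1; net4 = 0; net5 = 1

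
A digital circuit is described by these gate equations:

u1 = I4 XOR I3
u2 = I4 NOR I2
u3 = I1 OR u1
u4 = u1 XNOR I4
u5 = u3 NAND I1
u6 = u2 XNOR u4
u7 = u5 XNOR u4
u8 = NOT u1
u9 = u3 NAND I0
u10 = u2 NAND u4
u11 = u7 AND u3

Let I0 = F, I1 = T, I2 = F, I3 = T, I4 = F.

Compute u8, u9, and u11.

u8 = F, u9 = T, u11 = T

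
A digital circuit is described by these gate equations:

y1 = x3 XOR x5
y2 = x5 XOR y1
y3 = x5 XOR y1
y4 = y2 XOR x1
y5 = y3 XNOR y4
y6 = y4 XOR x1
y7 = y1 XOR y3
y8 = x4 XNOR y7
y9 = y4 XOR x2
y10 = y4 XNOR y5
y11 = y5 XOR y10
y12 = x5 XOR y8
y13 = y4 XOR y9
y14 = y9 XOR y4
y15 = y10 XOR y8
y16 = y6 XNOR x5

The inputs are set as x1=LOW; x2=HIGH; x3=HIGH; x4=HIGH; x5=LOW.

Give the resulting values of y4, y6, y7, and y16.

y4 = HIGH, y6 = HIGH, y7 = LOW, y16 = LOW

y1 = x3 XOR x5 = HIGH XOR LOW = HIGH
y2 = x5 XOR y1 = LOW XOR HIGH = HIGH
y3 = x5 XOR y1 = LOW XOR HIGH = HIGH
y4 = y2 XOR x1 = HIGH XOR LOW = HIGH
y6 = y4 XOR x1 = HIGH XOR LOW = HIGH
y7 = y1 XOR y3 = HIGH XOR HIGH = LOW
y16 = y6 XNOR x5 = HIGH XNOR LOW = LOW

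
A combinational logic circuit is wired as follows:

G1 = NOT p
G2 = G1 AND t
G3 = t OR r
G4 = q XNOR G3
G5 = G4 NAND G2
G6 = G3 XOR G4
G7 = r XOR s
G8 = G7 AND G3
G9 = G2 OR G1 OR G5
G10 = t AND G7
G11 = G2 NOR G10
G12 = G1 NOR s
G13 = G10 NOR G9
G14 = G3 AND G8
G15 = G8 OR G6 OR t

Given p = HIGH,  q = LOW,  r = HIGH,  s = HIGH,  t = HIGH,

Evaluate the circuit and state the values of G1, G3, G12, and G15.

G1 = LOW, G3 = HIGH, G12 = LOW, G15 = HIGH

G1 = NOT p = NOT HIGH = LOW
G3 = t OR r = HIGH OR HIGH = HIGH
G4 = q XNOR G3 = LOW XNOR HIGH = LOW
G6 = G3 XOR G4 = HIGH XOR LOW = HIGH
G7 = r XOR s = HIGH XOR HIGH = LOW
G8 = G7 AND G3 = LOW AND HIGH = LOW
G12 = G1 NOR s = LOW NOR HIGH = LOW
G15 = G8 OR G6 OR t = LOW OR HIGH OR HIGH = HIGH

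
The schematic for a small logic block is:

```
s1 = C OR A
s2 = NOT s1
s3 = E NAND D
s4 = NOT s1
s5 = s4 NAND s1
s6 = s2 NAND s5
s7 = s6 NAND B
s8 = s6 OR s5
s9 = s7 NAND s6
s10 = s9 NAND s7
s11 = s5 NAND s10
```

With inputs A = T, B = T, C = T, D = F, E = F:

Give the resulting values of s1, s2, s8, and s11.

s1 = T, s2 = F, s8 = T, s11 = F

s1 = C OR A = T OR T = T
s2 = NOT s1 = NOT T = F
s4 = NOT s1 = NOT T = F
s5 = s4 NAND s1 = F NAND T = T
s6 = s2 NAND s5 = F NAND T = T
s7 = s6 NAND B = T NAND T = F
s8 = s6 OR s5 = T OR T = T
s9 = s7 NAND s6 = F NAND T = T
s10 = s9 NAND s7 = T NAND F = T
s11 = s5 NAND s10 = T NAND T = F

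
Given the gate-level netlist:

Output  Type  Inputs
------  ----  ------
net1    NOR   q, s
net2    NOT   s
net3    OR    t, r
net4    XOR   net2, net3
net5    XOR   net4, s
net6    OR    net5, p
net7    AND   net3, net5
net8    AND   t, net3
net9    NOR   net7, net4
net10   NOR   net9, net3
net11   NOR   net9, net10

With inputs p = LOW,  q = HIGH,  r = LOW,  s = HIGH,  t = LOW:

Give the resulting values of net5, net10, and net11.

net2 = NOT s = NOT HIGH = LOW
net3 = t OR r = LOW OR LOW = LOW
net4 = net2 XOR net3 = LOW XOR LOW = LOW
net5 = net4 XOR s = LOW XOR HIGH = HIGH
net7 = net3 AND net5 = LOW AND HIGH = LOW
net9 = net7 NOR net4 = LOW NOR LOW = HIGH
net10 = net9 NOR net3 = HIGH NOR LOW = LOW
net11 = net9 NOR net10 = HIGH NOR LOW = LOW

net5 = HIGH; net10 = LOW; net11 = LOW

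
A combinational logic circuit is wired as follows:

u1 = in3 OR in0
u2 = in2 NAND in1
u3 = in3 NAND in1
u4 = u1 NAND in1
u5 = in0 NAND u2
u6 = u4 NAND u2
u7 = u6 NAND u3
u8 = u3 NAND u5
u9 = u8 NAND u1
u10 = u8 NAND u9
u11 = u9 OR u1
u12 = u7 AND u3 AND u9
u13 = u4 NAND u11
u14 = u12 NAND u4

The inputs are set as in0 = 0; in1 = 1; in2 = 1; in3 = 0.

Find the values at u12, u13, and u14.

u12 = 0, u13 = 0, u14 = 1

u1 = in3 OR in0 = 0 OR 0 = 0
u2 = in2 NAND in1 = 1 NAND 1 = 0
u3 = in3 NAND in1 = 0 NAND 1 = 1
u4 = u1 NAND in1 = 0 NAND 1 = 1
u5 = in0 NAND u2 = 0 NAND 0 = 1
u6 = u4 NAND u2 = 1 NAND 0 = 1
u7 = u6 NAND u3 = 1 NAND 1 = 0
u8 = u3 NAND u5 = 1 NAND 1 = 0
u9 = u8 NAND u1 = 0 NAND 0 = 1
u11 = u9 OR u1 = 1 OR 0 = 1
u12 = u7 AND u3 AND u9 = 0 AND 1 AND 1 = 0
u13 = u4 NAND u11 = 1 NAND 1 = 0
u14 = u12 NAND u4 = 0 NAND 1 = 1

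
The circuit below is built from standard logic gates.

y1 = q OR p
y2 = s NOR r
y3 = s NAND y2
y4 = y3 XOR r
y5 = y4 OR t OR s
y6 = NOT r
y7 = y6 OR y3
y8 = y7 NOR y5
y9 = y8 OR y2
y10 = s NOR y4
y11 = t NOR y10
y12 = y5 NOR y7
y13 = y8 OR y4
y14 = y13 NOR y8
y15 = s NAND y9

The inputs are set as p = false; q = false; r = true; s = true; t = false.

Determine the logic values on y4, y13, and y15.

y2 = s NOR r = true NOR true = false
y3 = s NAND y2 = true NAND false = true
y4 = y3 XOR r = true XOR true = false
y5 = y4 OR t OR s = false OR false OR true = true
y6 = NOT r = NOT true = false
y7 = y6 OR y3 = false OR true = true
y8 = y7 NOR y5 = true NOR true = false
y9 = y8 OR y2 = false OR false = false
y13 = y8 OR y4 = false OR false = false
y15 = s NAND y9 = true NAND false = true

y4 = false; y13 = false; y15 = true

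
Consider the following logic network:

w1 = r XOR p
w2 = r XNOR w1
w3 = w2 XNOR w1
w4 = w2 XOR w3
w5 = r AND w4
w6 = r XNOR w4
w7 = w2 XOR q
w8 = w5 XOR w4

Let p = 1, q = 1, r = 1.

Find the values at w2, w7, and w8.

w1 = r XOR p = 1 XOR 1 = 0
w2 = r XNOR w1 = 1 XNOR 0 = 0
w3 = w2 XNOR w1 = 0 XNOR 0 = 1
w4 = w2 XOR w3 = 0 XOR 1 = 1
w5 = r AND w4 = 1 AND 1 = 1
w7 = w2 XOR q = 0 XOR 1 = 1
w8 = w5 XOR w4 = 1 XOR 1 = 0

w2 = 0  w7 = 1  w8 = 0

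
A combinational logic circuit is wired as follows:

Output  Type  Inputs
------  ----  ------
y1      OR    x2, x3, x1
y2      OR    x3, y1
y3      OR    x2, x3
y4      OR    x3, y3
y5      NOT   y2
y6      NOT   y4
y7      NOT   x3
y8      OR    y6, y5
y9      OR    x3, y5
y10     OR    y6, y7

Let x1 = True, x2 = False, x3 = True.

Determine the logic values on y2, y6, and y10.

y2 = True, y6 = False, y10 = False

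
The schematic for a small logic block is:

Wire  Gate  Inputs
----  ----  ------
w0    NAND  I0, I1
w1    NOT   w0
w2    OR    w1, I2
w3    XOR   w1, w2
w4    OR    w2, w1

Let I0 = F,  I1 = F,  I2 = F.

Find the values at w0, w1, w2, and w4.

w0 = I0 NAND I1 = F NAND F = T
w1 = NOT w0 = NOT T = F
w2 = w1 OR I2 = F OR F = F
w4 = w2 OR w1 = F OR F = F

w0 = T; w1 = F; w2 = F; w4 = F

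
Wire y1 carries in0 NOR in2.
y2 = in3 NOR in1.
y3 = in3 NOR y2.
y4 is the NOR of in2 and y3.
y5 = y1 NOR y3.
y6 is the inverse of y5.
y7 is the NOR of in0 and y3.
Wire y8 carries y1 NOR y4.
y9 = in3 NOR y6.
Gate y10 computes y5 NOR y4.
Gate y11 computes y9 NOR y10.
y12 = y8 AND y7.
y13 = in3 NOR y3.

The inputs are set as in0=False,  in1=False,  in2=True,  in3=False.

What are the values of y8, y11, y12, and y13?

y8 = True, y11 = False, y12 = True, y13 = True

y1 = in0 NOR in2 = False NOR True = False
y2 = in3 NOR in1 = False NOR False = True
y3 = in3 NOR y2 = False NOR True = False
y4 = in2 NOR y3 = True NOR False = False
y5 = y1 NOR y3 = False NOR False = True
y6 = NOT y5 = NOT True = False
y7 = in0 NOR y3 = False NOR False = True
y8 = y1 NOR y4 = False NOR False = True
y9 = in3 NOR y6 = False NOR False = True
y10 = y5 NOR y4 = True NOR False = False
y11 = y9 NOR y10 = True NOR False = False
y12 = y8 AND y7 = True AND True = True
y13 = in3 NOR y3 = False NOR False = True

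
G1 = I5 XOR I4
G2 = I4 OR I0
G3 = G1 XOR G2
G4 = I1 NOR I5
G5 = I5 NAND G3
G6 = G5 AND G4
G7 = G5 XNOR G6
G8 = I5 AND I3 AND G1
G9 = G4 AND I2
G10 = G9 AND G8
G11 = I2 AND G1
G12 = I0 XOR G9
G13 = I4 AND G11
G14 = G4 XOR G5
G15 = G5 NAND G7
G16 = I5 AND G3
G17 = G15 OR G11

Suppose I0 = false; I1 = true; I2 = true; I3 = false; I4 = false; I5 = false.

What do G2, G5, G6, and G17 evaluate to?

G1 = I5 XOR I4 = false XOR false = false
G2 = I4 OR I0 = false OR false = false
G3 = G1 XOR G2 = false XOR false = false
G4 = I1 NOR I5 = true NOR false = false
G5 = I5 NAND G3 = false NAND false = true
G6 = G5 AND G4 = true AND false = false
G7 = G5 XNOR G6 = true XNOR false = false
G11 = I2 AND G1 = true AND false = false
G15 = G5 NAND G7 = true NAND false = true
G17 = G15 OR G11 = true OR false = true

G2 = false  G5 = true  G6 = false  G17 = true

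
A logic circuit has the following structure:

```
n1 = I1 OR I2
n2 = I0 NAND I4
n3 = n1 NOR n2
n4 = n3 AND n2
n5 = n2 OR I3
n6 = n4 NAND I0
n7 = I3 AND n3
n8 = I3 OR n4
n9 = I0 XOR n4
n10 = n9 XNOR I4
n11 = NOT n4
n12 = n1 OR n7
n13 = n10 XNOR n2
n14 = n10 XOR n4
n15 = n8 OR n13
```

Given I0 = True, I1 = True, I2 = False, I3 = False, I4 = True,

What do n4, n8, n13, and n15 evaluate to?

n4 = False, n8 = False, n13 = False, n15 = False

n1 = I1 OR I2 = True OR False = True
n2 = I0 NAND I4 = True NAND True = False
n3 = n1 NOR n2 = True NOR False = False
n4 = n3 AND n2 = False AND False = False
n8 = I3 OR n4 = False OR False = False
n9 = I0 XOR n4 = True XOR False = True
n10 = n9 XNOR I4 = True XNOR True = True
n13 = n10 XNOR n2 = True XNOR False = False
n15 = n8 OR n13 = False OR False = False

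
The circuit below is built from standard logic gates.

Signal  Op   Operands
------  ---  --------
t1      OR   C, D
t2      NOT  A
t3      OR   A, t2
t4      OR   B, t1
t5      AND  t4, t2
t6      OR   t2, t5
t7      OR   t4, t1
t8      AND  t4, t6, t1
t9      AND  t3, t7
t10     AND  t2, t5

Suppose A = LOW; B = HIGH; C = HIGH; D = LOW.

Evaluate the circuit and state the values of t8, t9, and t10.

t8 = HIGH, t9 = HIGH, t10 = HIGH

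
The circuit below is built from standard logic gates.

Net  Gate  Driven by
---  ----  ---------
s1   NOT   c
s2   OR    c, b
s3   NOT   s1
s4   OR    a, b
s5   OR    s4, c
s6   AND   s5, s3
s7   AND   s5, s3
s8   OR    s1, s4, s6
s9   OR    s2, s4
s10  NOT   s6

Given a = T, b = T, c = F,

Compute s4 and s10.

s4 = T, s10 = T

s1 = NOT c = NOT F = T
s3 = NOT s1 = NOT T = F
s4 = a OR b = T OR T = T
s5 = s4 OR c = T OR F = T
s6 = s5 AND s3 = T AND F = F
s10 = NOT s6 = NOT F = T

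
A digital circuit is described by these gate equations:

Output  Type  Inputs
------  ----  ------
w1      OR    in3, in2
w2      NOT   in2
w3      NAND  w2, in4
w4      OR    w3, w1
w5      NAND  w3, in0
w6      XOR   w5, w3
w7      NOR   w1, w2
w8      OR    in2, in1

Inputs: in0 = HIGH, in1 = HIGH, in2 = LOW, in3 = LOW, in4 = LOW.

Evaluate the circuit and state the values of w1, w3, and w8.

w1 = in3 OR in2 = LOW OR LOW = LOW
w2 = NOT in2 = NOT LOW = HIGH
w3 = w2 NAND in4 = HIGH NAND LOW = HIGH
w8 = in2 OR in1 = LOW OR HIGH = HIGH

w1 = LOW, w3 = HIGH, w8 = HIGH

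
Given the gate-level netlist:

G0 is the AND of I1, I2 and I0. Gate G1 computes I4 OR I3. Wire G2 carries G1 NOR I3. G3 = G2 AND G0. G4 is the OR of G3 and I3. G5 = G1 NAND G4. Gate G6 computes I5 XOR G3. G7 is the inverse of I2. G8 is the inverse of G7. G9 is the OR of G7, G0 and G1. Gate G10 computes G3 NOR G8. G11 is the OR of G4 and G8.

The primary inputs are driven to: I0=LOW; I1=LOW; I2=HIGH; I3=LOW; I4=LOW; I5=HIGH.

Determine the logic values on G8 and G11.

G8 = HIGH  G11 = HIGH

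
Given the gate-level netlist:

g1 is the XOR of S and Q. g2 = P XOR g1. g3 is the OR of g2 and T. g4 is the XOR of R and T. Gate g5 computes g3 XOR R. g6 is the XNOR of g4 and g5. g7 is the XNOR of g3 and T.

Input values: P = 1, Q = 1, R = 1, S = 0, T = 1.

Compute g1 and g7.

g1 = 1, g7 = 1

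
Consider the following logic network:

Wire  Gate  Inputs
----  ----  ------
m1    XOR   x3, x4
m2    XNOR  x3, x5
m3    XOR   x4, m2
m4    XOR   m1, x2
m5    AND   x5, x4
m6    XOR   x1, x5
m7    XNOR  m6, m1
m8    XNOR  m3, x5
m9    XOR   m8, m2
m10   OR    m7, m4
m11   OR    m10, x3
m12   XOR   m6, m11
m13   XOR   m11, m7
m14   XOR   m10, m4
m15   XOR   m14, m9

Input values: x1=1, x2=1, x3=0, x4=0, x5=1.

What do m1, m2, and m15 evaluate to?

m1 = x3 XOR x4 = 0 XOR 0 = 0
m2 = x3 XNOR x5 = 0 XNOR 1 = 0
m3 = x4 XOR m2 = 0 XOR 0 = 0
m4 = m1 XOR x2 = 0 XOR 1 = 1
m6 = x1 XOR x5 = 1 XOR 1 = 0
m7 = m6 XNOR m1 = 0 XNOR 0 = 1
m8 = m3 XNOR x5 = 0 XNOR 1 = 0
m9 = m8 XOR m2 = 0 XOR 0 = 0
m10 = m7 OR m4 = 1 OR 1 = 1
m14 = m10 XOR m4 = 1 XOR 1 = 0
m15 = m14 XOR m9 = 0 XOR 0 = 0

m1 = 0, m2 = 0, m15 = 0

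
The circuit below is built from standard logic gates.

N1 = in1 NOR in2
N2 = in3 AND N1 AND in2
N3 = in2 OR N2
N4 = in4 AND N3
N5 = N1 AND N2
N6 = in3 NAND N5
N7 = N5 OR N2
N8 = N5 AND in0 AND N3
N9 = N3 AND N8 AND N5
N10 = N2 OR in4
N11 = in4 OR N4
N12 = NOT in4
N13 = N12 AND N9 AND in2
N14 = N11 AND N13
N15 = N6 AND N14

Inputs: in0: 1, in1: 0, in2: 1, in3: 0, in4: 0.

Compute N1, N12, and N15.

N1 = in1 NOR in2 = 0 NOR 1 = 0
N2 = in3 AND N1 AND in2 = 0 AND 0 AND 1 = 0
N3 = in2 OR N2 = 1 OR 0 = 1
N4 = in4 AND N3 = 0 AND 1 = 0
N5 = N1 AND N2 = 0 AND 0 = 0
N6 = in3 NAND N5 = 0 NAND 0 = 1
N8 = N5 AND in0 AND N3 = 0 AND 1 AND 1 = 0
N9 = N3 AND N8 AND N5 = 1 AND 0 AND 0 = 0
N11 = in4 OR N4 = 0 OR 0 = 0
N12 = NOT in4 = NOT 0 = 1
N13 = N12 AND N9 AND in2 = 1 AND 0 AND 1 = 0
N14 = N11 AND N13 = 0 AND 0 = 0
N15 = N6 AND N14 = 1 AND 0 = 0

N1 = 0, N12 = 1, N15 = 0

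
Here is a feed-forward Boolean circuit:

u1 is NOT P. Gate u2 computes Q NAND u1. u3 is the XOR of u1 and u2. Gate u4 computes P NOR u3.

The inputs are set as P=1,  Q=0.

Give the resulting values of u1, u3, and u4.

u1 = NOT P = NOT 1 = 0
u2 = Q NAND u1 = 0 NAND 0 = 1
u3 = u1 XOR u2 = 0 XOR 1 = 1
u4 = P NOR u3 = 1 NOR 1 = 0

u1 = 0, u3 = 1, u4 = 0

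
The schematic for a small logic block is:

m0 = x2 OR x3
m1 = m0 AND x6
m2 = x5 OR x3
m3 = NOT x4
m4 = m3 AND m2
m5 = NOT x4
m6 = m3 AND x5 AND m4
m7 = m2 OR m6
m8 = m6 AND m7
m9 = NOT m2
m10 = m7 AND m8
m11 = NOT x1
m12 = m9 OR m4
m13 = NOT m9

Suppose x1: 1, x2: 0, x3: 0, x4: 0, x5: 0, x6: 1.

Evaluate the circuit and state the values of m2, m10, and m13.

m2 = x5 OR x3 = 0 OR 0 = 0
m3 = NOT x4 = NOT 0 = 1
m4 = m3 AND m2 = 1 AND 0 = 0
m6 = m3 AND x5 AND m4 = 1 AND 0 AND 0 = 0
m7 = m2 OR m6 = 0 OR 0 = 0
m8 = m6 AND m7 = 0 AND 0 = 0
m9 = NOT m2 = NOT 0 = 1
m10 = m7 AND m8 = 0 AND 0 = 0
m13 = NOT m9 = NOT 1 = 0

m2 = 0; m10 = 0; m13 = 0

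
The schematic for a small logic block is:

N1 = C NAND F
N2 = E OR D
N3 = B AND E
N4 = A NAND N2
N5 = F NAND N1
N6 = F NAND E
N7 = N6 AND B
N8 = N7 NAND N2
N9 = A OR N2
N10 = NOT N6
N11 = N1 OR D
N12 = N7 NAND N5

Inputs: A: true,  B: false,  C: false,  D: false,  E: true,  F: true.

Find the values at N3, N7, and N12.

N3 = false  N7 = false  N12 = true

N1 = C NAND F = false NAND true = true
N3 = B AND E = false AND true = false
N5 = F NAND N1 = true NAND true = false
N6 = F NAND E = true NAND true = false
N7 = N6 AND B = false AND false = false
N12 = N7 NAND N5 = false NAND false = true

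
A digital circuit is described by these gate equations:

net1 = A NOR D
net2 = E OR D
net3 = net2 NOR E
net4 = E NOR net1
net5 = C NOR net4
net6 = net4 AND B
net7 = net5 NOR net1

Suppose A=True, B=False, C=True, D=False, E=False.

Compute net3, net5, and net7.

net1 = A NOR D = True NOR False = False
net2 = E OR D = False OR False = False
net3 = net2 NOR E = False NOR False = True
net4 = E NOR net1 = False NOR False = True
net5 = C NOR net4 = True NOR True = False
net7 = net5 NOR net1 = False NOR False = True

net3 = True  net5 = False  net7 = True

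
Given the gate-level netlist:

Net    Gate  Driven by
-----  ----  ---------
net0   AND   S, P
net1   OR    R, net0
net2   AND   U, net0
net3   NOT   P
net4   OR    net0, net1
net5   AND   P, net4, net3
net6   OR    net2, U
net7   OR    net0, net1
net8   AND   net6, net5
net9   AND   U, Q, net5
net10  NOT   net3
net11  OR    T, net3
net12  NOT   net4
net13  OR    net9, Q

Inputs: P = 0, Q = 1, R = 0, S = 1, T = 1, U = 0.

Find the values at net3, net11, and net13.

net3 = 1; net11 = 1; net13 = 1

net0 = S AND P = 1 AND 0 = 0
net1 = R OR net0 = 0 OR 0 = 0
net3 = NOT P = NOT 0 = 1
net4 = net0 OR net1 = 0 OR 0 = 0
net5 = P AND net4 AND net3 = 0 AND 0 AND 1 = 0
net9 = U AND Q AND net5 = 0 AND 1 AND 0 = 0
net11 = T OR net3 = 1 OR 1 = 1
net13 = net9 OR Q = 0 OR 1 = 1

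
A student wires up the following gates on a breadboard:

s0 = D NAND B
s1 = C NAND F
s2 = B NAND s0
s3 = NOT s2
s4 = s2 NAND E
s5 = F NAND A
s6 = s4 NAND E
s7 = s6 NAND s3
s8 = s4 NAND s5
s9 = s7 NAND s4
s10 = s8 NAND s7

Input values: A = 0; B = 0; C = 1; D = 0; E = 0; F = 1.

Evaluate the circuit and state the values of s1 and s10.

s1 = 0  s10 = 1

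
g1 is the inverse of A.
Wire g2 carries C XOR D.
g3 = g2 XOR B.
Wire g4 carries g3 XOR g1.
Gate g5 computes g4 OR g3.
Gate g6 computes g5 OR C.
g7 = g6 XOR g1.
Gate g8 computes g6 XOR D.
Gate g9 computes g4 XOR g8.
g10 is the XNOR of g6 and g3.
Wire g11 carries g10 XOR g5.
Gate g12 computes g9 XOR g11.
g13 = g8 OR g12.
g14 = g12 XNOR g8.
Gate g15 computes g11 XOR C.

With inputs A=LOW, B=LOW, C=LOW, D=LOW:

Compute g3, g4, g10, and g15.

g3 = LOW, g4 = HIGH, g10 = LOW, g15 = HIGH

g1 = NOT A = NOT LOW = HIGH
g2 = C XOR D = LOW XOR LOW = LOW
g3 = g2 XOR B = LOW XOR LOW = LOW
g4 = g3 XOR g1 = LOW XOR HIGH = HIGH
g5 = g4 OR g3 = HIGH OR LOW = HIGH
g6 = g5 OR C = HIGH OR LOW = HIGH
g10 = g6 XNOR g3 = HIGH XNOR LOW = LOW
g11 = g10 XOR g5 = LOW XOR HIGH = HIGH
g15 = g11 XOR C = HIGH XOR LOW = HIGH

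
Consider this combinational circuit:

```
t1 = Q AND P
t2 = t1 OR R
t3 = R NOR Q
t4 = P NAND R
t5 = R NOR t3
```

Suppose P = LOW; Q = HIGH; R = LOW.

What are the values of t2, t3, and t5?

t1 = Q AND P = HIGH AND LOW = LOW
t2 = t1 OR R = LOW OR LOW = LOW
t3 = R NOR Q = LOW NOR HIGH = LOW
t5 = R NOR t3 = LOW NOR LOW = HIGH

t2 = LOW; t3 = LOW; t5 = HIGH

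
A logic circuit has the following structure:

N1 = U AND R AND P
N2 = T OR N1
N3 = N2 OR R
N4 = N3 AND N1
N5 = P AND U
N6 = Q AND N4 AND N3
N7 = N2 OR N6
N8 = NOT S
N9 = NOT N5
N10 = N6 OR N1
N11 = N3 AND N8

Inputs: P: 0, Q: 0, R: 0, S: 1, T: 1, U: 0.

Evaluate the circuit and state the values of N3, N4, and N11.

N1 = U AND R AND P = 0 AND 0 AND 0 = 0
N2 = T OR N1 = 1 OR 0 = 1
N3 = N2 OR R = 1 OR 0 = 1
N4 = N3 AND N1 = 1 AND 0 = 0
N8 = NOT S = NOT 1 = 0
N11 = N3 AND N8 = 1 AND 0 = 0

N3 = 1  N4 = 0  N11 = 0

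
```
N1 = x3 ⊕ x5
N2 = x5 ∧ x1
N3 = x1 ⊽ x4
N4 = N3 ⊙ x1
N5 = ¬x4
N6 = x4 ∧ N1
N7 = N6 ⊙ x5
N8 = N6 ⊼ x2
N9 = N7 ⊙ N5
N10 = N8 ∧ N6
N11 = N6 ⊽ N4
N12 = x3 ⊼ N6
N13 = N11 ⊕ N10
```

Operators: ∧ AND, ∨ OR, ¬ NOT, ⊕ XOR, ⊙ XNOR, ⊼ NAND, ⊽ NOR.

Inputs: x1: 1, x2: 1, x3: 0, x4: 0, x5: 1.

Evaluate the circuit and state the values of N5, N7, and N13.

N1 = x3 XOR x5 = 0 XOR 1 = 1
N3 = x1 NOR x4 = 1 NOR 0 = 0
N4 = N3 XNOR x1 = 0 XNOR 1 = 0
N5 = NOT x4 = NOT 0 = 1
N6 = x4 AND N1 = 0 AND 1 = 0
N7 = N6 XNOR x5 = 0 XNOR 1 = 0
N8 = N6 NAND x2 = 0 NAND 1 = 1
N10 = N8 AND N6 = 1 AND 0 = 0
N11 = N6 NOR N4 = 0 NOR 0 = 1
N13 = N11 XOR N10 = 1 XOR 0 = 1

N5 = 1; N7 = 0; N13 = 1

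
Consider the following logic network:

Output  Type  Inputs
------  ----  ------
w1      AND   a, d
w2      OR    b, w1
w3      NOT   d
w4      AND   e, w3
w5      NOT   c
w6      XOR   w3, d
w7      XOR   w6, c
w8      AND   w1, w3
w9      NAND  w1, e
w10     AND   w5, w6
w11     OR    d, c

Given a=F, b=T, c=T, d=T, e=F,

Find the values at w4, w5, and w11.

w3 = NOT d = NOT T = F
w4 = e AND w3 = F AND F = F
w5 = NOT c = NOT T = F
w11 = d OR c = T OR T = T

w4 = F; w5 = F; w11 = T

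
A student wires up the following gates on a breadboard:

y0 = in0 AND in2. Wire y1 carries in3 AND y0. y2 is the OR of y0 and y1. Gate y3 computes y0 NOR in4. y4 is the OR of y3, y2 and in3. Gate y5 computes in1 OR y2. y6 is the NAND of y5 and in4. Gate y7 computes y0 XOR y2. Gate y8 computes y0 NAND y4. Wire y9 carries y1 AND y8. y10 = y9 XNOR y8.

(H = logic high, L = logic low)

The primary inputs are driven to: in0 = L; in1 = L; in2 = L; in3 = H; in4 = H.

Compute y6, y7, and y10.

y0 = in0 AND in2 = L AND L = L
y1 = in3 AND y0 = H AND L = L
y2 = y0 OR y1 = L OR L = L
y3 = y0 NOR in4 = L NOR H = L
y4 = y3 OR y2 OR in3 = L OR L OR H = H
y5 = in1 OR y2 = L OR L = L
y6 = y5 NAND in4 = L NAND H = H
y7 = y0 XOR y2 = L XOR L = L
y8 = y0 NAND y4 = L NAND H = H
y9 = y1 AND y8 = L AND H = L
y10 = y9 XNOR y8 = L XNOR H = L

y6 = H  y7 = L  y10 = L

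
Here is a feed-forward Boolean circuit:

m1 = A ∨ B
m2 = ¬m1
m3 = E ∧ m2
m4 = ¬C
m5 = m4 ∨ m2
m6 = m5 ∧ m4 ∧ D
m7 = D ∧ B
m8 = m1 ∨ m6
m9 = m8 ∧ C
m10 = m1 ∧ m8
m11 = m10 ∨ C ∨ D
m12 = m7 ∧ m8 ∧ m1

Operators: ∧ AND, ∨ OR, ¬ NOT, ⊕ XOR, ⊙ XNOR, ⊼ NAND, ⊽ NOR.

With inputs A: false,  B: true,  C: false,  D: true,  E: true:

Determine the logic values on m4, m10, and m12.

m1 = A OR B = false OR true = true
m2 = NOT m1 = NOT true = false
m4 = NOT C = NOT false = true
m5 = m4 OR m2 = true OR false = true
m6 = m5 AND m4 AND D = true AND true AND true = true
m7 = D AND B = true AND true = true
m8 = m1 OR m6 = true OR true = true
m10 = m1 AND m8 = true AND true = true
m12 = m7 AND m8 AND m1 = true AND true AND true = true

m4 = true; m10 = true; m12 = true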